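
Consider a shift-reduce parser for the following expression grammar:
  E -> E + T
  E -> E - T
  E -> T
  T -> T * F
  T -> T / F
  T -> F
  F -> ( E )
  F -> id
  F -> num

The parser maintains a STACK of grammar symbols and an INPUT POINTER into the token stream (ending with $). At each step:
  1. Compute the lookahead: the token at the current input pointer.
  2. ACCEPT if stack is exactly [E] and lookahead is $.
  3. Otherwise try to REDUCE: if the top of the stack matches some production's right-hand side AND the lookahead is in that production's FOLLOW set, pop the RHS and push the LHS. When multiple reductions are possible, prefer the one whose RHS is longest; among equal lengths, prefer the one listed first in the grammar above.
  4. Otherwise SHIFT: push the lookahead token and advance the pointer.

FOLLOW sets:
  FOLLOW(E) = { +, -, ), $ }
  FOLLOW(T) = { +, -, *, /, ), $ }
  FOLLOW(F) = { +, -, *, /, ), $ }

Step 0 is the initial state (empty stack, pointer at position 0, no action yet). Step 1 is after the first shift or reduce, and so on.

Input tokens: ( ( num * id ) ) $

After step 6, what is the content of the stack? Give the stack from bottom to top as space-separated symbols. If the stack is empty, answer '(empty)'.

Answer: ( ( T *

Derivation:
Step 1: shift (. Stack=[(] ptr=1 lookahead=( remaining=[( num * id ) ) $]
Step 2: shift (. Stack=[( (] ptr=2 lookahead=num remaining=[num * id ) ) $]
Step 3: shift num. Stack=[( ( num] ptr=3 lookahead=* remaining=[* id ) ) $]
Step 4: reduce F->num. Stack=[( ( F] ptr=3 lookahead=* remaining=[* id ) ) $]
Step 5: reduce T->F. Stack=[( ( T] ptr=3 lookahead=* remaining=[* id ) ) $]
Step 6: shift *. Stack=[( ( T *] ptr=4 lookahead=id remaining=[id ) ) $]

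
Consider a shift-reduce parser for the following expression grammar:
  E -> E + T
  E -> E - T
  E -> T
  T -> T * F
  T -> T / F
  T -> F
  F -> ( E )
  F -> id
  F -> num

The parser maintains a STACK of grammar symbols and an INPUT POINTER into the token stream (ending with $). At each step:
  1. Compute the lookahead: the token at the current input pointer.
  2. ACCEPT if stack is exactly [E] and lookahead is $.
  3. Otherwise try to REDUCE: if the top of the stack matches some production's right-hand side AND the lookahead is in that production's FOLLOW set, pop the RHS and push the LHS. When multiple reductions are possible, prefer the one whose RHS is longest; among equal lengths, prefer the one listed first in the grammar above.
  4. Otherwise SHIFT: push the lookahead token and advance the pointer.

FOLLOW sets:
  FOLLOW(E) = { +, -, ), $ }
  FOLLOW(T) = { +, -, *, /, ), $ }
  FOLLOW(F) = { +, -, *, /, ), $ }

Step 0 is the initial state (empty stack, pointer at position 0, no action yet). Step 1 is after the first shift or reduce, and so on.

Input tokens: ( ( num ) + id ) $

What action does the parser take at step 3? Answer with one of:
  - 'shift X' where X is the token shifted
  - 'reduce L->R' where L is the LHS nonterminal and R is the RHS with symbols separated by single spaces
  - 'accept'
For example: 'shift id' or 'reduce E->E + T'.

Answer: shift num

Derivation:
Step 1: shift (. Stack=[(] ptr=1 lookahead=( remaining=[( num ) + id ) $]
Step 2: shift (. Stack=[( (] ptr=2 lookahead=num remaining=[num ) + id ) $]
Step 3: shift num. Stack=[( ( num] ptr=3 lookahead=) remaining=[) + id ) $]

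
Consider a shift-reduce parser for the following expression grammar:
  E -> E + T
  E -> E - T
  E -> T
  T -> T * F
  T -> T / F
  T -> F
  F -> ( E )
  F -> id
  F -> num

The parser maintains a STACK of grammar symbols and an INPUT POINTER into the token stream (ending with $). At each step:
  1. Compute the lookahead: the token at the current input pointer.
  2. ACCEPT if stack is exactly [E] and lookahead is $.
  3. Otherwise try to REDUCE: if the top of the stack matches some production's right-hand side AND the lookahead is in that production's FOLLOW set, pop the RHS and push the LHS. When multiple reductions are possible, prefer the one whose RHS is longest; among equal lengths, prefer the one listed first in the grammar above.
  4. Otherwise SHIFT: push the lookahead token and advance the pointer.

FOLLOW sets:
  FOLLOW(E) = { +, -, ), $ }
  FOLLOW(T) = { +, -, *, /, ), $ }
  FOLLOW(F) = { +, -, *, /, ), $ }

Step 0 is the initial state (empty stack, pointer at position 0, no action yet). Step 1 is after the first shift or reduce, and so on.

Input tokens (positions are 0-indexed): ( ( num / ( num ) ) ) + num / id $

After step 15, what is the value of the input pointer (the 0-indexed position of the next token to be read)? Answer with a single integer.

Step 1: shift (. Stack=[(] ptr=1 lookahead=( remaining=[( num / ( num ) ) ) + num / id $]
Step 2: shift (. Stack=[( (] ptr=2 lookahead=num remaining=[num / ( num ) ) ) + num / id $]
Step 3: shift num. Stack=[( ( num] ptr=3 lookahead=/ remaining=[/ ( num ) ) ) + num / id $]
Step 4: reduce F->num. Stack=[( ( F] ptr=3 lookahead=/ remaining=[/ ( num ) ) ) + num / id $]
Step 5: reduce T->F. Stack=[( ( T] ptr=3 lookahead=/ remaining=[/ ( num ) ) ) + num / id $]
Step 6: shift /. Stack=[( ( T /] ptr=4 lookahead=( remaining=[( num ) ) ) + num / id $]
Step 7: shift (. Stack=[( ( T / (] ptr=5 lookahead=num remaining=[num ) ) ) + num / id $]
Step 8: shift num. Stack=[( ( T / ( num] ptr=6 lookahead=) remaining=[) ) ) + num / id $]
Step 9: reduce F->num. Stack=[( ( T / ( F] ptr=6 lookahead=) remaining=[) ) ) + num / id $]
Step 10: reduce T->F. Stack=[( ( T / ( T] ptr=6 lookahead=) remaining=[) ) ) + num / id $]
Step 11: reduce E->T. Stack=[( ( T / ( E] ptr=6 lookahead=) remaining=[) ) ) + num / id $]
Step 12: shift ). Stack=[( ( T / ( E )] ptr=7 lookahead=) remaining=[) ) + num / id $]
Step 13: reduce F->( E ). Stack=[( ( T / F] ptr=7 lookahead=) remaining=[) ) + num / id $]
Step 14: reduce T->T / F. Stack=[( ( T] ptr=7 lookahead=) remaining=[) ) + num / id $]
Step 15: reduce E->T. Stack=[( ( E] ptr=7 lookahead=) remaining=[) ) + num / id $]

Answer: 7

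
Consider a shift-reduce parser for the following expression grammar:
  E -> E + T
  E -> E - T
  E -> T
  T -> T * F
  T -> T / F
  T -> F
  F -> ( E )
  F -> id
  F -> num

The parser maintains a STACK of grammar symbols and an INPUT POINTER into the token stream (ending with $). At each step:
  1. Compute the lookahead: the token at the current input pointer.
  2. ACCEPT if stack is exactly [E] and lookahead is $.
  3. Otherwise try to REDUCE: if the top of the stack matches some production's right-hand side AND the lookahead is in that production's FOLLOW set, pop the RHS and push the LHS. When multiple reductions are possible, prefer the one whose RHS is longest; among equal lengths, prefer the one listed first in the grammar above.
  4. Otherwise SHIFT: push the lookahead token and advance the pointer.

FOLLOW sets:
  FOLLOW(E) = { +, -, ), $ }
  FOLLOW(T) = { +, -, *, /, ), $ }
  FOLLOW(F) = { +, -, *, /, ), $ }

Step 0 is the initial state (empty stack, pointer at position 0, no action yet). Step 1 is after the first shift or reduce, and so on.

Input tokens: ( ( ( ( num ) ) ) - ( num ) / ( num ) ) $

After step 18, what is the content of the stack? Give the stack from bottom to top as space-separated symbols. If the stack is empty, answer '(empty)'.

Step 1: shift (. Stack=[(] ptr=1 lookahead=( remaining=[( ( ( num ) ) ) - ( num ) / ( num ) ) $]
Step 2: shift (. Stack=[( (] ptr=2 lookahead=( remaining=[( ( num ) ) ) - ( num ) / ( num ) ) $]
Step 3: shift (. Stack=[( ( (] ptr=3 lookahead=( remaining=[( num ) ) ) - ( num ) / ( num ) ) $]
Step 4: shift (. Stack=[( ( ( (] ptr=4 lookahead=num remaining=[num ) ) ) - ( num ) / ( num ) ) $]
Step 5: shift num. Stack=[( ( ( ( num] ptr=5 lookahead=) remaining=[) ) ) - ( num ) / ( num ) ) $]
Step 6: reduce F->num. Stack=[( ( ( ( F] ptr=5 lookahead=) remaining=[) ) ) - ( num ) / ( num ) ) $]
Step 7: reduce T->F. Stack=[( ( ( ( T] ptr=5 lookahead=) remaining=[) ) ) - ( num ) / ( num ) ) $]
Step 8: reduce E->T. Stack=[( ( ( ( E] ptr=5 lookahead=) remaining=[) ) ) - ( num ) / ( num ) ) $]
Step 9: shift ). Stack=[( ( ( ( E )] ptr=6 lookahead=) remaining=[) ) - ( num ) / ( num ) ) $]
Step 10: reduce F->( E ). Stack=[( ( ( F] ptr=6 lookahead=) remaining=[) ) - ( num ) / ( num ) ) $]
Step 11: reduce T->F. Stack=[( ( ( T] ptr=6 lookahead=) remaining=[) ) - ( num ) / ( num ) ) $]
Step 12: reduce E->T. Stack=[( ( ( E] ptr=6 lookahead=) remaining=[) ) - ( num ) / ( num ) ) $]
Step 13: shift ). Stack=[( ( ( E )] ptr=7 lookahead=) remaining=[) - ( num ) / ( num ) ) $]
Step 14: reduce F->( E ). Stack=[( ( F] ptr=7 lookahead=) remaining=[) - ( num ) / ( num ) ) $]
Step 15: reduce T->F. Stack=[( ( T] ptr=7 lookahead=) remaining=[) - ( num ) / ( num ) ) $]
Step 16: reduce E->T. Stack=[( ( E] ptr=7 lookahead=) remaining=[) - ( num ) / ( num ) ) $]
Step 17: shift ). Stack=[( ( E )] ptr=8 lookahead=- remaining=[- ( num ) / ( num ) ) $]
Step 18: reduce F->( E ). Stack=[( F] ptr=8 lookahead=- remaining=[- ( num ) / ( num ) ) $]

Answer: ( F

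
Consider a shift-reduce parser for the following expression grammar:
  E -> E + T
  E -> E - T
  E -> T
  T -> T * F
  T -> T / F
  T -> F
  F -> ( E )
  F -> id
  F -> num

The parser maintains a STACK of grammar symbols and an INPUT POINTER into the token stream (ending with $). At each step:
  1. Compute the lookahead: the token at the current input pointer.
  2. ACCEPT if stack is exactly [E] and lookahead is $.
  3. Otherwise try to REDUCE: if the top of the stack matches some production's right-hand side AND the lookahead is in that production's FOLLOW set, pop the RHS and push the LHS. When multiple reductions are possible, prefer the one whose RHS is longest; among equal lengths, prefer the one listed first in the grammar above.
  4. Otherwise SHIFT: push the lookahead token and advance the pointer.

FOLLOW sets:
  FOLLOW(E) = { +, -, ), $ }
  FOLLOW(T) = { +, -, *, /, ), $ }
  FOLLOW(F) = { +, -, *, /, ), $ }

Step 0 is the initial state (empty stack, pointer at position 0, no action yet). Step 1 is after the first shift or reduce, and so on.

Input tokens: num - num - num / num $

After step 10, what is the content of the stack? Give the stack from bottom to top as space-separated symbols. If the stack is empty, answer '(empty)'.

Answer: E -

Derivation:
Step 1: shift num. Stack=[num] ptr=1 lookahead=- remaining=[- num - num / num $]
Step 2: reduce F->num. Stack=[F] ptr=1 lookahead=- remaining=[- num - num / num $]
Step 3: reduce T->F. Stack=[T] ptr=1 lookahead=- remaining=[- num - num / num $]
Step 4: reduce E->T. Stack=[E] ptr=1 lookahead=- remaining=[- num - num / num $]
Step 5: shift -. Stack=[E -] ptr=2 lookahead=num remaining=[num - num / num $]
Step 6: shift num. Stack=[E - num] ptr=3 lookahead=- remaining=[- num / num $]
Step 7: reduce F->num. Stack=[E - F] ptr=3 lookahead=- remaining=[- num / num $]
Step 8: reduce T->F. Stack=[E - T] ptr=3 lookahead=- remaining=[- num / num $]
Step 9: reduce E->E - T. Stack=[E] ptr=3 lookahead=- remaining=[- num / num $]
Step 10: shift -. Stack=[E -] ptr=4 lookahead=num remaining=[num / num $]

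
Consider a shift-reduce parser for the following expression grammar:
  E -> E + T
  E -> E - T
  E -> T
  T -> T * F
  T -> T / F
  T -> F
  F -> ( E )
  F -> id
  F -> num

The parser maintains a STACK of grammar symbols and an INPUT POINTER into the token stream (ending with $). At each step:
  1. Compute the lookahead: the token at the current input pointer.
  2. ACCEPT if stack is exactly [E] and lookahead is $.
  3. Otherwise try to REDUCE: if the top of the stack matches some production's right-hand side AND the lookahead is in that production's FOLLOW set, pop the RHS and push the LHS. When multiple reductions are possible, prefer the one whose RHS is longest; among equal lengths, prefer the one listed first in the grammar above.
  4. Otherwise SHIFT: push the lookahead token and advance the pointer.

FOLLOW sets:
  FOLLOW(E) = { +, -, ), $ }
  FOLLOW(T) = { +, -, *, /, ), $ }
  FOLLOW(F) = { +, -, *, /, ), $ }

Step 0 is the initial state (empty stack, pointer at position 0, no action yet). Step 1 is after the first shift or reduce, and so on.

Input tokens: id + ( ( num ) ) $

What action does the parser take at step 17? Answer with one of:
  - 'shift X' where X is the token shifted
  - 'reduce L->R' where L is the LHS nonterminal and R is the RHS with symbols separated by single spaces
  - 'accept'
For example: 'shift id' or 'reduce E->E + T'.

Step 1: shift id. Stack=[id] ptr=1 lookahead=+ remaining=[+ ( ( num ) ) $]
Step 2: reduce F->id. Stack=[F] ptr=1 lookahead=+ remaining=[+ ( ( num ) ) $]
Step 3: reduce T->F. Stack=[T] ptr=1 lookahead=+ remaining=[+ ( ( num ) ) $]
Step 4: reduce E->T. Stack=[E] ptr=1 lookahead=+ remaining=[+ ( ( num ) ) $]
Step 5: shift +. Stack=[E +] ptr=2 lookahead=( remaining=[( ( num ) ) $]
Step 6: shift (. Stack=[E + (] ptr=3 lookahead=( remaining=[( num ) ) $]
Step 7: shift (. Stack=[E + ( (] ptr=4 lookahead=num remaining=[num ) ) $]
Step 8: shift num. Stack=[E + ( ( num] ptr=5 lookahead=) remaining=[) ) $]
Step 9: reduce F->num. Stack=[E + ( ( F] ptr=5 lookahead=) remaining=[) ) $]
Step 10: reduce T->F. Stack=[E + ( ( T] ptr=5 lookahead=) remaining=[) ) $]
Step 11: reduce E->T. Stack=[E + ( ( E] ptr=5 lookahead=) remaining=[) ) $]
Step 12: shift ). Stack=[E + ( ( E )] ptr=6 lookahead=) remaining=[) $]
Step 13: reduce F->( E ). Stack=[E + ( F] ptr=6 lookahead=) remaining=[) $]
Step 14: reduce T->F. Stack=[E + ( T] ptr=6 lookahead=) remaining=[) $]
Step 15: reduce E->T. Stack=[E + ( E] ptr=6 lookahead=) remaining=[) $]
Step 16: shift ). Stack=[E + ( E )] ptr=7 lookahead=$ remaining=[$]
Step 17: reduce F->( E ). Stack=[E + F] ptr=7 lookahead=$ remaining=[$]

Answer: reduce F->( E )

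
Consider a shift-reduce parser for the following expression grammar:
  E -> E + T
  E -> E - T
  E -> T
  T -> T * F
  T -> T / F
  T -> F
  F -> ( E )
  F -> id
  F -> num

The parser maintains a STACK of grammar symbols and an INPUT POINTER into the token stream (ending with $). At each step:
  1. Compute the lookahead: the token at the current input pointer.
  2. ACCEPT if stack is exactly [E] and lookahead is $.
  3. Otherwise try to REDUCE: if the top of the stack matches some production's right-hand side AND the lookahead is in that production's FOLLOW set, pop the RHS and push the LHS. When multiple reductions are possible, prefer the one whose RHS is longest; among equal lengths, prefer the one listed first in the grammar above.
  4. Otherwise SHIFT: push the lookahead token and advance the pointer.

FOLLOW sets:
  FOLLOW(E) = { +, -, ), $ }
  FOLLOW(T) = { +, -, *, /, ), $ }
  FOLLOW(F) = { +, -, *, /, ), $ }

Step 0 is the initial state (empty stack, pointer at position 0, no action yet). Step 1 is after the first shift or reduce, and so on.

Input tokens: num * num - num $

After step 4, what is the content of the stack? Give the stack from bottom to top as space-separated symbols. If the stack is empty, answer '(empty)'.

Answer: T *

Derivation:
Step 1: shift num. Stack=[num] ptr=1 lookahead=* remaining=[* num - num $]
Step 2: reduce F->num. Stack=[F] ptr=1 lookahead=* remaining=[* num - num $]
Step 3: reduce T->F. Stack=[T] ptr=1 lookahead=* remaining=[* num - num $]
Step 4: shift *. Stack=[T *] ptr=2 lookahead=num remaining=[num - num $]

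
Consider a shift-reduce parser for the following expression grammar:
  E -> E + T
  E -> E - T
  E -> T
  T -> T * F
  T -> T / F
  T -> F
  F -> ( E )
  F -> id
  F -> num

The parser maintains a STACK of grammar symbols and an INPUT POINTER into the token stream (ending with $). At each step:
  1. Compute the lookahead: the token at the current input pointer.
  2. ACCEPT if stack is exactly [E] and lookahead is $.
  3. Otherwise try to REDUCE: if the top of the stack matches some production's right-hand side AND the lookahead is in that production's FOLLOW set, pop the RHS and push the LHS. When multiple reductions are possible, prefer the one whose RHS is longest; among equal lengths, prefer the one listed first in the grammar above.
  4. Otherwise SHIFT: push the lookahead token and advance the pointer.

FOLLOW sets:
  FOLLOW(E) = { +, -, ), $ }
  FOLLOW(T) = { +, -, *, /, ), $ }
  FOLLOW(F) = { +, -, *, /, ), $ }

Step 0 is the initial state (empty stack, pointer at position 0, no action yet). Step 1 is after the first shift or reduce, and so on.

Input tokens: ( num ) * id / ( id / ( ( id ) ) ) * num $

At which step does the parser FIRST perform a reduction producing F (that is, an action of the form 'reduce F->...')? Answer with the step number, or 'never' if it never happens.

Answer: 3

Derivation:
Step 1: shift (. Stack=[(] ptr=1 lookahead=num remaining=[num ) * id / ( id / ( ( id ) ) ) * num $]
Step 2: shift num. Stack=[( num] ptr=2 lookahead=) remaining=[) * id / ( id / ( ( id ) ) ) * num $]
Step 3: reduce F->num. Stack=[( F] ptr=2 lookahead=) remaining=[) * id / ( id / ( ( id ) ) ) * num $]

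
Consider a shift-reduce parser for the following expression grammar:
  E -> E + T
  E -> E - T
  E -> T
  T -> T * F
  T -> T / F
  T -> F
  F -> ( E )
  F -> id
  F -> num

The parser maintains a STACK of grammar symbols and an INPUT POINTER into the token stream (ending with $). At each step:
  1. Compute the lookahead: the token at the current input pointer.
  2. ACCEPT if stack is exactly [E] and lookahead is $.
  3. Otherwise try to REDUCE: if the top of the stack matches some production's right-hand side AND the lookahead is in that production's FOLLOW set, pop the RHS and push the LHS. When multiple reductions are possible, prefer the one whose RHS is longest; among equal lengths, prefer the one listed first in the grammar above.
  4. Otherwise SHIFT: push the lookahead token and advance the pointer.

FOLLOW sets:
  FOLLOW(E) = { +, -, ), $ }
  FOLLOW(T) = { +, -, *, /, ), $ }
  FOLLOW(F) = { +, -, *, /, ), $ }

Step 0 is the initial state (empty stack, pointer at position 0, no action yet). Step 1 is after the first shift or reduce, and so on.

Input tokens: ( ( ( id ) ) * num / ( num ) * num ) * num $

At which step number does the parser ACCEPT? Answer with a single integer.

Step 1: shift (. Stack=[(] ptr=1 lookahead=( remaining=[( ( id ) ) * num / ( num ) * num ) * num $]
Step 2: shift (. Stack=[( (] ptr=2 lookahead=( remaining=[( id ) ) * num / ( num ) * num ) * num $]
Step 3: shift (. Stack=[( ( (] ptr=3 lookahead=id remaining=[id ) ) * num / ( num ) * num ) * num $]
Step 4: shift id. Stack=[( ( ( id] ptr=4 lookahead=) remaining=[) ) * num / ( num ) * num ) * num $]
Step 5: reduce F->id. Stack=[( ( ( F] ptr=4 lookahead=) remaining=[) ) * num / ( num ) * num ) * num $]
Step 6: reduce T->F. Stack=[( ( ( T] ptr=4 lookahead=) remaining=[) ) * num / ( num ) * num ) * num $]
Step 7: reduce E->T. Stack=[( ( ( E] ptr=4 lookahead=) remaining=[) ) * num / ( num ) * num ) * num $]
Step 8: shift ). Stack=[( ( ( E )] ptr=5 lookahead=) remaining=[) * num / ( num ) * num ) * num $]
Step 9: reduce F->( E ). Stack=[( ( F] ptr=5 lookahead=) remaining=[) * num / ( num ) * num ) * num $]
Step 10: reduce T->F. Stack=[( ( T] ptr=5 lookahead=) remaining=[) * num / ( num ) * num ) * num $]
Step 11: reduce E->T. Stack=[( ( E] ptr=5 lookahead=) remaining=[) * num / ( num ) * num ) * num $]
Step 12: shift ). Stack=[( ( E )] ptr=6 lookahead=* remaining=[* num / ( num ) * num ) * num $]
Step 13: reduce F->( E ). Stack=[( F] ptr=6 lookahead=* remaining=[* num / ( num ) * num ) * num $]
Step 14: reduce T->F. Stack=[( T] ptr=6 lookahead=* remaining=[* num / ( num ) * num ) * num $]
Step 15: shift *. Stack=[( T *] ptr=7 lookahead=num remaining=[num / ( num ) * num ) * num $]
Step 16: shift num. Stack=[( T * num] ptr=8 lookahead=/ remaining=[/ ( num ) * num ) * num $]
Step 17: reduce F->num. Stack=[( T * F] ptr=8 lookahead=/ remaining=[/ ( num ) * num ) * num $]
Step 18: reduce T->T * F. Stack=[( T] ptr=8 lookahead=/ remaining=[/ ( num ) * num ) * num $]
Step 19: shift /. Stack=[( T /] ptr=9 lookahead=( remaining=[( num ) * num ) * num $]
Step 20: shift (. Stack=[( T / (] ptr=10 lookahead=num remaining=[num ) * num ) * num $]
Step 21: shift num. Stack=[( T / ( num] ptr=11 lookahead=) remaining=[) * num ) * num $]
Step 22: reduce F->num. Stack=[( T / ( F] ptr=11 lookahead=) remaining=[) * num ) * num $]
Step 23: reduce T->F. Stack=[( T / ( T] ptr=11 lookahead=) remaining=[) * num ) * num $]
Step 24: reduce E->T. Stack=[( T / ( E] ptr=11 lookahead=) remaining=[) * num ) * num $]
Step 25: shift ). Stack=[( T / ( E )] ptr=12 lookahead=* remaining=[* num ) * num $]
Step 26: reduce F->( E ). Stack=[( T / F] ptr=12 lookahead=* remaining=[* num ) * num $]
Step 27: reduce T->T / F. Stack=[( T] ptr=12 lookahead=* remaining=[* num ) * num $]
Step 28: shift *. Stack=[( T *] ptr=13 lookahead=num remaining=[num ) * num $]
Step 29: shift num. Stack=[( T * num] ptr=14 lookahead=) remaining=[) * num $]
Step 30: reduce F->num. Stack=[( T * F] ptr=14 lookahead=) remaining=[) * num $]
Step 31: reduce T->T * F. Stack=[( T] ptr=14 lookahead=) remaining=[) * num $]
Step 32: reduce E->T. Stack=[( E] ptr=14 lookahead=) remaining=[) * num $]
Step 33: shift ). Stack=[( E )] ptr=15 lookahead=* remaining=[* num $]
Step 34: reduce F->( E ). Stack=[F] ptr=15 lookahead=* remaining=[* num $]
Step 35: reduce T->F. Stack=[T] ptr=15 lookahead=* remaining=[* num $]
Step 36: shift *. Stack=[T *] ptr=16 lookahead=num remaining=[num $]
Step 37: shift num. Stack=[T * num] ptr=17 lookahead=$ remaining=[$]
Step 38: reduce F->num. Stack=[T * F] ptr=17 lookahead=$ remaining=[$]
Step 39: reduce T->T * F. Stack=[T] ptr=17 lookahead=$ remaining=[$]
Step 40: reduce E->T. Stack=[E] ptr=17 lookahead=$ remaining=[$]
Step 41: accept. Stack=[E] ptr=17 lookahead=$ remaining=[$]

Answer: 41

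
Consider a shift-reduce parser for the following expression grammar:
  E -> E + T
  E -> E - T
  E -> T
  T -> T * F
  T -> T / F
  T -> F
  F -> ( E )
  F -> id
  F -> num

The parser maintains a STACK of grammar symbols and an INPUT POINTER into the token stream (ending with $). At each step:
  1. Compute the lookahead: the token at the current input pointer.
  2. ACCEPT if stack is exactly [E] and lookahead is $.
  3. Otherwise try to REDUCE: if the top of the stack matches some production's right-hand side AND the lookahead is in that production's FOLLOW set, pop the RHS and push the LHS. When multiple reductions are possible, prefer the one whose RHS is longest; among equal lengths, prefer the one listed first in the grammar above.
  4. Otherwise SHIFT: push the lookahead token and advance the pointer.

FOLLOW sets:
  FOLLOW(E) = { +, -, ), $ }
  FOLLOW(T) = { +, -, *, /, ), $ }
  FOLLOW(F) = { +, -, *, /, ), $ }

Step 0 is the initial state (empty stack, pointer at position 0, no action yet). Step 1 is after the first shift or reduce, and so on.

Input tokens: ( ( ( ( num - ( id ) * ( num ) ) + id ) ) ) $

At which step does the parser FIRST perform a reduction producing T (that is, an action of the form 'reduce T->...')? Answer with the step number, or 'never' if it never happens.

Answer: 7

Derivation:
Step 1: shift (. Stack=[(] ptr=1 lookahead=( remaining=[( ( ( num - ( id ) * ( num ) ) + id ) ) ) $]
Step 2: shift (. Stack=[( (] ptr=2 lookahead=( remaining=[( ( num - ( id ) * ( num ) ) + id ) ) ) $]
Step 3: shift (. Stack=[( ( (] ptr=3 lookahead=( remaining=[( num - ( id ) * ( num ) ) + id ) ) ) $]
Step 4: shift (. Stack=[( ( ( (] ptr=4 lookahead=num remaining=[num - ( id ) * ( num ) ) + id ) ) ) $]
Step 5: shift num. Stack=[( ( ( ( num] ptr=5 lookahead=- remaining=[- ( id ) * ( num ) ) + id ) ) ) $]
Step 6: reduce F->num. Stack=[( ( ( ( F] ptr=5 lookahead=- remaining=[- ( id ) * ( num ) ) + id ) ) ) $]
Step 7: reduce T->F. Stack=[( ( ( ( T] ptr=5 lookahead=- remaining=[- ( id ) * ( num ) ) + id ) ) ) $]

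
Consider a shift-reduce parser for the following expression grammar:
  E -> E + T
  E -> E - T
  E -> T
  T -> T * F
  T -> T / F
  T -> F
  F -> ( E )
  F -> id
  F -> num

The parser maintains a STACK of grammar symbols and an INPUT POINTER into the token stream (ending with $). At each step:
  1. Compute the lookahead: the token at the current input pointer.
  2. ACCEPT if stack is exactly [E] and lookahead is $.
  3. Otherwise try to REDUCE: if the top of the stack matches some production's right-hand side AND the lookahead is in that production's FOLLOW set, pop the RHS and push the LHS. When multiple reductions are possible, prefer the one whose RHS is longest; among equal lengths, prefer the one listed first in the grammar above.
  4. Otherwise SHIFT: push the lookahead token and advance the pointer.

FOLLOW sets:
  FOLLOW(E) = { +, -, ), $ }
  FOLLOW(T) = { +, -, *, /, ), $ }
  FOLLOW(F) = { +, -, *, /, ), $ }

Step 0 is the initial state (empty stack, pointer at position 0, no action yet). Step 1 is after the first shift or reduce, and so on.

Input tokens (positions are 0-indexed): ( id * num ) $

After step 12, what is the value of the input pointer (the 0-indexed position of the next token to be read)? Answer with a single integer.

Answer: 5

Derivation:
Step 1: shift (. Stack=[(] ptr=1 lookahead=id remaining=[id * num ) $]
Step 2: shift id. Stack=[( id] ptr=2 lookahead=* remaining=[* num ) $]
Step 3: reduce F->id. Stack=[( F] ptr=2 lookahead=* remaining=[* num ) $]
Step 4: reduce T->F. Stack=[( T] ptr=2 lookahead=* remaining=[* num ) $]
Step 5: shift *. Stack=[( T *] ptr=3 lookahead=num remaining=[num ) $]
Step 6: shift num. Stack=[( T * num] ptr=4 lookahead=) remaining=[) $]
Step 7: reduce F->num. Stack=[( T * F] ptr=4 lookahead=) remaining=[) $]
Step 8: reduce T->T * F. Stack=[( T] ptr=4 lookahead=) remaining=[) $]
Step 9: reduce E->T. Stack=[( E] ptr=4 lookahead=) remaining=[) $]
Step 10: shift ). Stack=[( E )] ptr=5 lookahead=$ remaining=[$]
Step 11: reduce F->( E ). Stack=[F] ptr=5 lookahead=$ remaining=[$]
Step 12: reduce T->F. Stack=[T] ptr=5 lookahead=$ remaining=[$]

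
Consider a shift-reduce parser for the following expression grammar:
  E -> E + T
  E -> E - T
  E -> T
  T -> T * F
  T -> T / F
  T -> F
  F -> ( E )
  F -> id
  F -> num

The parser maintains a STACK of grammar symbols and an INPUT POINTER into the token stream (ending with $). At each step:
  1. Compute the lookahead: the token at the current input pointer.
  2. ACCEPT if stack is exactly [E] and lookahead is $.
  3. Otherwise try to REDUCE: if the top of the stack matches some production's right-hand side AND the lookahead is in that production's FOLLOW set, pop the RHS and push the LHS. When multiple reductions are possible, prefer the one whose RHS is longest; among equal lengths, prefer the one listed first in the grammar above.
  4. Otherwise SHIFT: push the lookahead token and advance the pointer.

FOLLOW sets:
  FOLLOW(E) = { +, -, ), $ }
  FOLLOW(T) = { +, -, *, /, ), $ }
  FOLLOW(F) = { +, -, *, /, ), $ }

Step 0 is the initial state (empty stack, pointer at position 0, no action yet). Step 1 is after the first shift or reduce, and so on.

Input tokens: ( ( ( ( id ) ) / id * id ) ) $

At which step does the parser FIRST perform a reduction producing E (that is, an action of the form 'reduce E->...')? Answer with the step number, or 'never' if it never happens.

Answer: 8

Derivation:
Step 1: shift (. Stack=[(] ptr=1 lookahead=( remaining=[( ( ( id ) ) / id * id ) ) $]
Step 2: shift (. Stack=[( (] ptr=2 lookahead=( remaining=[( ( id ) ) / id * id ) ) $]
Step 3: shift (. Stack=[( ( (] ptr=3 lookahead=( remaining=[( id ) ) / id * id ) ) $]
Step 4: shift (. Stack=[( ( ( (] ptr=4 lookahead=id remaining=[id ) ) / id * id ) ) $]
Step 5: shift id. Stack=[( ( ( ( id] ptr=5 lookahead=) remaining=[) ) / id * id ) ) $]
Step 6: reduce F->id. Stack=[( ( ( ( F] ptr=5 lookahead=) remaining=[) ) / id * id ) ) $]
Step 7: reduce T->F. Stack=[( ( ( ( T] ptr=5 lookahead=) remaining=[) ) / id * id ) ) $]
Step 8: reduce E->T. Stack=[( ( ( ( E] ptr=5 lookahead=) remaining=[) ) / id * id ) ) $]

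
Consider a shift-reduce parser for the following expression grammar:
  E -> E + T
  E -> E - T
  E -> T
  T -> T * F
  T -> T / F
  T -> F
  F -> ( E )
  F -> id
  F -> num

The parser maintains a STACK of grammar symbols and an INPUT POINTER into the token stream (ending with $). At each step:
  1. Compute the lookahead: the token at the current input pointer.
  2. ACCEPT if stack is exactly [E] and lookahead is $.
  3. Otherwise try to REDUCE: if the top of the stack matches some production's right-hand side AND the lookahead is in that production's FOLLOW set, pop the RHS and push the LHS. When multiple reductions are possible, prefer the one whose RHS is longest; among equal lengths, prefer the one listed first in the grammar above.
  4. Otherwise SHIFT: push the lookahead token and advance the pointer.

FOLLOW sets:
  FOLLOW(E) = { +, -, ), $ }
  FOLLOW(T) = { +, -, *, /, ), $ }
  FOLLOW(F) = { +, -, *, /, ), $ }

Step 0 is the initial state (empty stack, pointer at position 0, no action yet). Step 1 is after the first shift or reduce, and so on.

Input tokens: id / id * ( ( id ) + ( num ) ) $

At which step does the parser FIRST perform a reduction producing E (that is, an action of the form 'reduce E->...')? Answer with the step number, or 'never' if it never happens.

Answer: 14

Derivation:
Step 1: shift id. Stack=[id] ptr=1 lookahead=/ remaining=[/ id * ( ( id ) + ( num ) ) $]
Step 2: reduce F->id. Stack=[F] ptr=1 lookahead=/ remaining=[/ id * ( ( id ) + ( num ) ) $]
Step 3: reduce T->F. Stack=[T] ptr=1 lookahead=/ remaining=[/ id * ( ( id ) + ( num ) ) $]
Step 4: shift /. Stack=[T /] ptr=2 lookahead=id remaining=[id * ( ( id ) + ( num ) ) $]
Step 5: shift id. Stack=[T / id] ptr=3 lookahead=* remaining=[* ( ( id ) + ( num ) ) $]
Step 6: reduce F->id. Stack=[T / F] ptr=3 lookahead=* remaining=[* ( ( id ) + ( num ) ) $]
Step 7: reduce T->T / F. Stack=[T] ptr=3 lookahead=* remaining=[* ( ( id ) + ( num ) ) $]
Step 8: shift *. Stack=[T *] ptr=4 lookahead=( remaining=[( ( id ) + ( num ) ) $]
Step 9: shift (. Stack=[T * (] ptr=5 lookahead=( remaining=[( id ) + ( num ) ) $]
Step 10: shift (. Stack=[T * ( (] ptr=6 lookahead=id remaining=[id ) + ( num ) ) $]
Step 11: shift id. Stack=[T * ( ( id] ptr=7 lookahead=) remaining=[) + ( num ) ) $]
Step 12: reduce F->id. Stack=[T * ( ( F] ptr=7 lookahead=) remaining=[) + ( num ) ) $]
Step 13: reduce T->F. Stack=[T * ( ( T] ptr=7 lookahead=) remaining=[) + ( num ) ) $]
Step 14: reduce E->T. Stack=[T * ( ( E] ptr=7 lookahead=) remaining=[) + ( num ) ) $]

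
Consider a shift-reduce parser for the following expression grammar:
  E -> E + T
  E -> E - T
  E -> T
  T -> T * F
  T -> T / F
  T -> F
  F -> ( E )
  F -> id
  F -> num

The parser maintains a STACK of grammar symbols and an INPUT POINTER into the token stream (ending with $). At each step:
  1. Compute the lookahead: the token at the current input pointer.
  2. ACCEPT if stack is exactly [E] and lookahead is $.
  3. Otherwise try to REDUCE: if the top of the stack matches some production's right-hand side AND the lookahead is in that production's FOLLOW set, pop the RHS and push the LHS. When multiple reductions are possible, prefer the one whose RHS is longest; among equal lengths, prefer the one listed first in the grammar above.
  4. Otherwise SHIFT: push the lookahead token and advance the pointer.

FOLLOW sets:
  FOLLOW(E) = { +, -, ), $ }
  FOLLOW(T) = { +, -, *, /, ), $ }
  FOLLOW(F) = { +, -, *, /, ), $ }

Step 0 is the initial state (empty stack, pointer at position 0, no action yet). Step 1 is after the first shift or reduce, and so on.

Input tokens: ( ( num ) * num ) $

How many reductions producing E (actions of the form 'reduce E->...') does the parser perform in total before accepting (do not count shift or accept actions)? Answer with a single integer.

Answer: 3

Derivation:
Step 1: shift (. Stack=[(] ptr=1 lookahead=( remaining=[( num ) * num ) $]
Step 2: shift (. Stack=[( (] ptr=2 lookahead=num remaining=[num ) * num ) $]
Step 3: shift num. Stack=[( ( num] ptr=3 lookahead=) remaining=[) * num ) $]
Step 4: reduce F->num. Stack=[( ( F] ptr=3 lookahead=) remaining=[) * num ) $]
Step 5: reduce T->F. Stack=[( ( T] ptr=3 lookahead=) remaining=[) * num ) $]
Step 6: reduce E->T. Stack=[( ( E] ptr=3 lookahead=) remaining=[) * num ) $]
Step 7: shift ). Stack=[( ( E )] ptr=4 lookahead=* remaining=[* num ) $]
Step 8: reduce F->( E ). Stack=[( F] ptr=4 lookahead=* remaining=[* num ) $]
Step 9: reduce T->F. Stack=[( T] ptr=4 lookahead=* remaining=[* num ) $]
Step 10: shift *. Stack=[( T *] ptr=5 lookahead=num remaining=[num ) $]
Step 11: shift num. Stack=[( T * num] ptr=6 lookahead=) remaining=[) $]
Step 12: reduce F->num. Stack=[( T * F] ptr=6 lookahead=) remaining=[) $]
Step 13: reduce T->T * F. Stack=[( T] ptr=6 lookahead=) remaining=[) $]
Step 14: reduce E->T. Stack=[( E] ptr=6 lookahead=) remaining=[) $]
Step 15: shift ). Stack=[( E )] ptr=7 lookahead=$ remaining=[$]
Step 16: reduce F->( E ). Stack=[F] ptr=7 lookahead=$ remaining=[$]
Step 17: reduce T->F. Stack=[T] ptr=7 lookahead=$ remaining=[$]
Step 18: reduce E->T. Stack=[E] ptr=7 lookahead=$ remaining=[$]
Step 19: accept. Stack=[E] ptr=7 lookahead=$ remaining=[$]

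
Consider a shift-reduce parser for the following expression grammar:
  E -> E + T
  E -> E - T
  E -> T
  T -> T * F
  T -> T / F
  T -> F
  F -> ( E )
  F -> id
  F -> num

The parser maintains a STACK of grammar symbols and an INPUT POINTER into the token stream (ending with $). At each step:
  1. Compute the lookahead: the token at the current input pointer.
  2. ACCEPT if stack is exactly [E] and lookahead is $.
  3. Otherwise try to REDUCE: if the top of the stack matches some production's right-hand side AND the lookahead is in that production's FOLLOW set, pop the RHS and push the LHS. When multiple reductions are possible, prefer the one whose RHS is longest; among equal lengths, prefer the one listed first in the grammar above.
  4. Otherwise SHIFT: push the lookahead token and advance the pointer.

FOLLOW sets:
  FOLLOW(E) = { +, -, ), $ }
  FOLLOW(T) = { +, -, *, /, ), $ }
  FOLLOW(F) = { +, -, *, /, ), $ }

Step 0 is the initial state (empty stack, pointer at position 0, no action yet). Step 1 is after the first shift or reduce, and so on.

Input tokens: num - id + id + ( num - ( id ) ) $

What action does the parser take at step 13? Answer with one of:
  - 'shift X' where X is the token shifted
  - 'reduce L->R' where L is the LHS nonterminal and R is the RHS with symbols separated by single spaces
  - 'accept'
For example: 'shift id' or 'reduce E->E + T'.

Answer: reduce T->F

Derivation:
Step 1: shift num. Stack=[num] ptr=1 lookahead=- remaining=[- id + id + ( num - ( id ) ) $]
Step 2: reduce F->num. Stack=[F] ptr=1 lookahead=- remaining=[- id + id + ( num - ( id ) ) $]
Step 3: reduce T->F. Stack=[T] ptr=1 lookahead=- remaining=[- id + id + ( num - ( id ) ) $]
Step 4: reduce E->T. Stack=[E] ptr=1 lookahead=- remaining=[- id + id + ( num - ( id ) ) $]
Step 5: shift -. Stack=[E -] ptr=2 lookahead=id remaining=[id + id + ( num - ( id ) ) $]
Step 6: shift id. Stack=[E - id] ptr=3 lookahead=+ remaining=[+ id + ( num - ( id ) ) $]
Step 7: reduce F->id. Stack=[E - F] ptr=3 lookahead=+ remaining=[+ id + ( num - ( id ) ) $]
Step 8: reduce T->F. Stack=[E - T] ptr=3 lookahead=+ remaining=[+ id + ( num - ( id ) ) $]
Step 9: reduce E->E - T. Stack=[E] ptr=3 lookahead=+ remaining=[+ id + ( num - ( id ) ) $]
Step 10: shift +. Stack=[E +] ptr=4 lookahead=id remaining=[id + ( num - ( id ) ) $]
Step 11: shift id. Stack=[E + id] ptr=5 lookahead=+ remaining=[+ ( num - ( id ) ) $]
Step 12: reduce F->id. Stack=[E + F] ptr=5 lookahead=+ remaining=[+ ( num - ( id ) ) $]
Step 13: reduce T->F. Stack=[E + T] ptr=5 lookahead=+ remaining=[+ ( num - ( id ) ) $]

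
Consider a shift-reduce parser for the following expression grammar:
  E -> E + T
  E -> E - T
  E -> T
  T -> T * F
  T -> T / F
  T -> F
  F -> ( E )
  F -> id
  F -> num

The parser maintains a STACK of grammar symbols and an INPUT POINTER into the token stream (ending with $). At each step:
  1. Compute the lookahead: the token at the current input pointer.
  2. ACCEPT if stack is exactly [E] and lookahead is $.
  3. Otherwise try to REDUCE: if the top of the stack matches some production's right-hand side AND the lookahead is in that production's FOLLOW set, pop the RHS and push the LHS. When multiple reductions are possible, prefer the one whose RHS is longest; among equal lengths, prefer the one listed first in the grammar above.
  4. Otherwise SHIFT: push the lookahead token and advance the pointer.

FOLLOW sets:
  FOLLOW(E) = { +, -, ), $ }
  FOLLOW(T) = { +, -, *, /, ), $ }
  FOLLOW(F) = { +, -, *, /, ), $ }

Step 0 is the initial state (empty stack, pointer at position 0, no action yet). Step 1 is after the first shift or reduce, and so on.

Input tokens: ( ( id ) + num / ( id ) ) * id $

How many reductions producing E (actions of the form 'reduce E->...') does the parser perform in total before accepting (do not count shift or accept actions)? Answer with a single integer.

Answer: 5

Derivation:
Step 1: shift (. Stack=[(] ptr=1 lookahead=( remaining=[( id ) + num / ( id ) ) * id $]
Step 2: shift (. Stack=[( (] ptr=2 lookahead=id remaining=[id ) + num / ( id ) ) * id $]
Step 3: shift id. Stack=[( ( id] ptr=3 lookahead=) remaining=[) + num / ( id ) ) * id $]
Step 4: reduce F->id. Stack=[( ( F] ptr=3 lookahead=) remaining=[) + num / ( id ) ) * id $]
Step 5: reduce T->F. Stack=[( ( T] ptr=3 lookahead=) remaining=[) + num / ( id ) ) * id $]
Step 6: reduce E->T. Stack=[( ( E] ptr=3 lookahead=) remaining=[) + num / ( id ) ) * id $]
Step 7: shift ). Stack=[( ( E )] ptr=4 lookahead=+ remaining=[+ num / ( id ) ) * id $]
Step 8: reduce F->( E ). Stack=[( F] ptr=4 lookahead=+ remaining=[+ num / ( id ) ) * id $]
Step 9: reduce T->F. Stack=[( T] ptr=4 lookahead=+ remaining=[+ num / ( id ) ) * id $]
Step 10: reduce E->T. Stack=[( E] ptr=4 lookahead=+ remaining=[+ num / ( id ) ) * id $]
Step 11: shift +. Stack=[( E +] ptr=5 lookahead=num remaining=[num / ( id ) ) * id $]
Step 12: shift num. Stack=[( E + num] ptr=6 lookahead=/ remaining=[/ ( id ) ) * id $]
Step 13: reduce F->num. Stack=[( E + F] ptr=6 lookahead=/ remaining=[/ ( id ) ) * id $]
Step 14: reduce T->F. Stack=[( E + T] ptr=6 lookahead=/ remaining=[/ ( id ) ) * id $]
Step 15: shift /. Stack=[( E + T /] ptr=7 lookahead=( remaining=[( id ) ) * id $]
Step 16: shift (. Stack=[( E + T / (] ptr=8 lookahead=id remaining=[id ) ) * id $]
Step 17: shift id. Stack=[( E + T / ( id] ptr=9 lookahead=) remaining=[) ) * id $]
Step 18: reduce F->id. Stack=[( E + T / ( F] ptr=9 lookahead=) remaining=[) ) * id $]
Step 19: reduce T->F. Stack=[( E + T / ( T] ptr=9 lookahead=) remaining=[) ) * id $]
Step 20: reduce E->T. Stack=[( E + T / ( E] ptr=9 lookahead=) remaining=[) ) * id $]
Step 21: shift ). Stack=[( E + T / ( E )] ptr=10 lookahead=) remaining=[) * id $]
Step 22: reduce F->( E ). Stack=[( E + T / F] ptr=10 lookahead=) remaining=[) * id $]
Step 23: reduce T->T / F. Stack=[( E + T] ptr=10 lookahead=) remaining=[) * id $]
Step 24: reduce E->E + T. Stack=[( E] ptr=10 lookahead=) remaining=[) * id $]
Step 25: shift ). Stack=[( E )] ptr=11 lookahead=* remaining=[* id $]
Step 26: reduce F->( E ). Stack=[F] ptr=11 lookahead=* remaining=[* id $]
Step 27: reduce T->F. Stack=[T] ptr=11 lookahead=* remaining=[* id $]
Step 28: shift *. Stack=[T *] ptr=12 lookahead=id remaining=[id $]
Step 29: shift id. Stack=[T * id] ptr=13 lookahead=$ remaining=[$]
Step 30: reduce F->id. Stack=[T * F] ptr=13 lookahead=$ remaining=[$]
Step 31: reduce T->T * F. Stack=[T] ptr=13 lookahead=$ remaining=[$]
Step 32: reduce E->T. Stack=[E] ptr=13 lookahead=$ remaining=[$]
Step 33: accept. Stack=[E] ptr=13 lookahead=$ remaining=[$]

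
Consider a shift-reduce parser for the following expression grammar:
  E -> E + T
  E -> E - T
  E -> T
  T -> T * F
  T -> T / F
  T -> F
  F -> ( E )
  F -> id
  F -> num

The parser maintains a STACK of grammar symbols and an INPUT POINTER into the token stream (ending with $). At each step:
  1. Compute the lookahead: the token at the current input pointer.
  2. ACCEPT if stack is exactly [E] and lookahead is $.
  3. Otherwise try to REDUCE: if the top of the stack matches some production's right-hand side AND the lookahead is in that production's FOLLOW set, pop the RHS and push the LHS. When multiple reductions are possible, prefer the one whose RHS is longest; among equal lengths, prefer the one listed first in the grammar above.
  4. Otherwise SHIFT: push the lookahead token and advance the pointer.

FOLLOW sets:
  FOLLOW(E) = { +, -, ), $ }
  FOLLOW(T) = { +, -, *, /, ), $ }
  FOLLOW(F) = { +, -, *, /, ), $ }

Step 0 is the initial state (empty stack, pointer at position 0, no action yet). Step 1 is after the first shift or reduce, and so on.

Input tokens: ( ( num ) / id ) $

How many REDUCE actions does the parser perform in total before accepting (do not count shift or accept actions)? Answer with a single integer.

Answer: 11

Derivation:
Step 1: shift (. Stack=[(] ptr=1 lookahead=( remaining=[( num ) / id ) $]
Step 2: shift (. Stack=[( (] ptr=2 lookahead=num remaining=[num ) / id ) $]
Step 3: shift num. Stack=[( ( num] ptr=3 lookahead=) remaining=[) / id ) $]
Step 4: reduce F->num. Stack=[( ( F] ptr=3 lookahead=) remaining=[) / id ) $]
Step 5: reduce T->F. Stack=[( ( T] ptr=3 lookahead=) remaining=[) / id ) $]
Step 6: reduce E->T. Stack=[( ( E] ptr=3 lookahead=) remaining=[) / id ) $]
Step 7: shift ). Stack=[( ( E )] ptr=4 lookahead=/ remaining=[/ id ) $]
Step 8: reduce F->( E ). Stack=[( F] ptr=4 lookahead=/ remaining=[/ id ) $]
Step 9: reduce T->F. Stack=[( T] ptr=4 lookahead=/ remaining=[/ id ) $]
Step 10: shift /. Stack=[( T /] ptr=5 lookahead=id remaining=[id ) $]
Step 11: shift id. Stack=[( T / id] ptr=6 lookahead=) remaining=[) $]
Step 12: reduce F->id. Stack=[( T / F] ptr=6 lookahead=) remaining=[) $]
Step 13: reduce T->T / F. Stack=[( T] ptr=6 lookahead=) remaining=[) $]
Step 14: reduce E->T. Stack=[( E] ptr=6 lookahead=) remaining=[) $]
Step 15: shift ). Stack=[( E )] ptr=7 lookahead=$ remaining=[$]
Step 16: reduce F->( E ). Stack=[F] ptr=7 lookahead=$ remaining=[$]
Step 17: reduce T->F. Stack=[T] ptr=7 lookahead=$ remaining=[$]
Step 18: reduce E->T. Stack=[E] ptr=7 lookahead=$ remaining=[$]
Step 19: accept. Stack=[E] ptr=7 lookahead=$ remaining=[$]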